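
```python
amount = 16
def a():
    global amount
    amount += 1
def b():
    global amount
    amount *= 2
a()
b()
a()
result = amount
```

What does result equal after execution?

Step 1: amount = 16.
Step 2: a(): amount = 16 + 1 = 17.
Step 3: b(): amount = 17 * 2 = 34.
Step 4: a(): amount = 34 + 1 = 35

The answer is 35.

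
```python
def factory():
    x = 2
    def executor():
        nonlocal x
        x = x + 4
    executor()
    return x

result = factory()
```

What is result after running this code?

Step 1: factory() sets x = 2.
Step 2: executor() uses nonlocal to modify x in factory's scope: x = 2 + 4 = 6.
Step 3: factory() returns the modified x = 6

The answer is 6.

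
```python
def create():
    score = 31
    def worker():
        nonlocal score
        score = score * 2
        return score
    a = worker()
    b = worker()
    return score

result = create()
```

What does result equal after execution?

Step 1: score starts at 31.
Step 2: First worker(): score = 31 * 2 = 62.
Step 3: Second worker(): score = 62 * 2 = 124.
Step 4: result = 124

The answer is 124.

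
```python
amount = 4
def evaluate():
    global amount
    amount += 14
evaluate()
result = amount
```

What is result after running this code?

Step 1: amount = 4 globally.
Step 2: evaluate() modifies global amount: amount += 14 = 18.
Step 3: result = 18

The answer is 18.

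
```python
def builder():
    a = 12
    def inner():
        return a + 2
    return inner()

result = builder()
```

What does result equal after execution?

Step 1: builder() defines a = 12.
Step 2: inner() reads a = 12 from enclosing scope, returns 12 + 2 = 14.
Step 3: result = 14

The answer is 14.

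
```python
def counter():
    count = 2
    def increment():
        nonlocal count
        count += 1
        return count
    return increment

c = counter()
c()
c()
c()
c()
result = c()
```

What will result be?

Step 1: counter() creates closure with count = 2.
Step 2: Each c() call increments count via nonlocal. After 5 calls: 2 + 5 = 7.
Step 3: result = 7

The answer is 7.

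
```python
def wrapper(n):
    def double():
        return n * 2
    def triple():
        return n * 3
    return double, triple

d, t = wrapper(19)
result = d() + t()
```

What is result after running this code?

Step 1: Both closures capture the same n = 19.
Step 2: d() = 19 * 2 = 38, t() = 19 * 3 = 57.
Step 3: result = 38 + 57 = 95

The answer is 95.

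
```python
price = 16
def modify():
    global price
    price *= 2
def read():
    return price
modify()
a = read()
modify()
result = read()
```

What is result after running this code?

Step 1: price = 16.
Step 2: First modify(): price = 16 * 2 = 32.
Step 3: Second modify(): price = 32 * 2 = 64.
Step 4: read() returns 64

The answer is 64.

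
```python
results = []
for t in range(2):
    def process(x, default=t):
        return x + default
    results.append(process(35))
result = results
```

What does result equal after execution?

Step 1: Default argument default=t is evaluated at function definition time.
Step 2: Each iteration creates process with default = current t value.
Step 3: process(35) returns 35 + default. results = [35, 36]

The answer is [35, 36].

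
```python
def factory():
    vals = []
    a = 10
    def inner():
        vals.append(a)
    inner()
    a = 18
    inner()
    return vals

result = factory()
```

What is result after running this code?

Step 1: a = 10. inner() appends current a to vals.
Step 2: First inner(): appends 10. Then a = 18.
Step 3: Second inner(): appends 18 (closure sees updated a). result = [10, 18]

The answer is [10, 18].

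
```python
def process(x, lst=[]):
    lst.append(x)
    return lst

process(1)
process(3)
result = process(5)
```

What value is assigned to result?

Step 1: Mutable default argument gotcha! The list [] is created once.
Step 2: Each call appends to the SAME list: [1], [1, 3], [1, 3, 5].
Step 3: result = [1, 3, 5]

The answer is [1, 3, 5].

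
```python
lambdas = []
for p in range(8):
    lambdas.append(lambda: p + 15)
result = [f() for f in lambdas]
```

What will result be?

Step 1: All lambdas capture p by reference. After the loop, p = 7.
Step 2: Each call returns 7 + 15 = 22.
Step 3: result = [22, 22, 22, 22, 22, 22, 22, 22]

The answer is [22, 22, 22, 22, 22, 22, 22, 22].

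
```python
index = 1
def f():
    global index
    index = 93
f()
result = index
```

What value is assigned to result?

Step 1: index = 1 globally.
Step 2: f() declares global index and sets it to 93.
Step 3: After f(), global index = 93. result = 93

The answer is 93.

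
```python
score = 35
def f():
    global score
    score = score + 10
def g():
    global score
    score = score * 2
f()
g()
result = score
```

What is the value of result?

Step 1: score = 35.
Step 2: f() adds 10: score = 35 + 10 = 45.
Step 3: g() doubles: score = 45 * 2 = 90.
Step 4: result = 90

The answer is 90.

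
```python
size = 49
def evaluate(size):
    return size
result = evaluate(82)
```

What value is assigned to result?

Step 1: Global size = 49.
Step 2: evaluate(82) takes parameter size = 82, which shadows the global.
Step 3: result = 82

The answer is 82.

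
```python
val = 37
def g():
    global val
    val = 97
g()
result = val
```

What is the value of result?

Step 1: val = 37 globally.
Step 2: g() declares global val and sets it to 97.
Step 3: After g(), global val = 97. result = 97

The answer is 97.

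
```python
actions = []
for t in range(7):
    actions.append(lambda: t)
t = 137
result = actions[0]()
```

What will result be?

Step 1: Lambdas capture the variable t by reference, not by value.
Step 2: After the loop, t is reassigned to 137.
Step 3: actions[0]() looks up the current t = 137. result = 137

The answer is 137.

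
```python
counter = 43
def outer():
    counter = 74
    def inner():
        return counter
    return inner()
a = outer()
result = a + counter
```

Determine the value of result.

Step 1: outer() has local counter = 74. inner() reads from enclosing.
Step 2: outer() returns 74. Global counter = 43 unchanged.
Step 3: result = 74 + 43 = 117

The answer is 117.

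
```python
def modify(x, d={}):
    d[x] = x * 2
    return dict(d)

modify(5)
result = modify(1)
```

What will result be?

Step 1: Mutable default dict is shared across calls.
Step 2: First call adds 5: 10. Second call adds 1: 2.
Step 3: result = {5: 10, 1: 2}

The answer is {5: 10, 1: 2}.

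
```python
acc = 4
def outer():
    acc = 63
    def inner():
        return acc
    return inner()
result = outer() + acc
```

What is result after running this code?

Step 1: Global acc = 4. outer() shadows with acc = 63.
Step 2: inner() returns enclosing acc = 63. outer() = 63.
Step 3: result = 63 + global acc (4) = 67

The answer is 67.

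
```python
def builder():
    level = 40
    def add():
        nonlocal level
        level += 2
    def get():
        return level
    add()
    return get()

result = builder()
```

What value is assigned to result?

Step 1: level = 40. add() modifies it via nonlocal, get() reads it.
Step 2: add() makes level = 40 + 2 = 42.
Step 3: get() returns 42. result = 42

The answer is 42.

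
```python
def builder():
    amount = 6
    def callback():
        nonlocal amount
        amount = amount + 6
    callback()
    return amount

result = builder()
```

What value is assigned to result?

Step 1: builder() sets amount = 6.
Step 2: callback() uses nonlocal to modify amount in builder's scope: amount = 6 + 6 = 12.
Step 3: builder() returns the modified amount = 12

The answer is 12.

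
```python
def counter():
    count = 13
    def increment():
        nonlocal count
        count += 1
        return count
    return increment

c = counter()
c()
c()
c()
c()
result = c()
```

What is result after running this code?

Step 1: counter() creates closure with count = 13.
Step 2: Each c() call increments count via nonlocal. After 5 calls: 13 + 5 = 18.
Step 3: result = 18

The answer is 18.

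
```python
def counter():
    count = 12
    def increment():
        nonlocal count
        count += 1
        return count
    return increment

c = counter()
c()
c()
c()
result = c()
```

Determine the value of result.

Step 1: counter() creates closure with count = 12.
Step 2: Each c() call increments count via nonlocal. After 4 calls: 12 + 4 = 16.
Step 3: result = 16

The answer is 16.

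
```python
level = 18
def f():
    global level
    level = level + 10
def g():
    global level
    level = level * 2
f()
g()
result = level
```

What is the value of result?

Step 1: level = 18.
Step 2: f() adds 10: level = 18 + 10 = 28.
Step 3: g() doubles: level = 28 * 2 = 56.
Step 4: result = 56

The answer is 56.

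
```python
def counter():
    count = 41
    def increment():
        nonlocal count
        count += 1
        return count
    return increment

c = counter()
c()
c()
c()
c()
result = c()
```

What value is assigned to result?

Step 1: counter() creates closure with count = 41.
Step 2: Each c() call increments count via nonlocal. After 5 calls: 41 + 5 = 46.
Step 3: result = 46

The answer is 46.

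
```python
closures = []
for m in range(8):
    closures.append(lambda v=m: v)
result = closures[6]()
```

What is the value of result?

Step 1: Default argument v=m captures m's value at each iteration.
Step 2: closures[6] captured v = 6 when m was 6.
Step 3: result = 6

The answer is 6.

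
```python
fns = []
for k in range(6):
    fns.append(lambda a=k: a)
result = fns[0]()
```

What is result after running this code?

Step 1: Default argument a=k captures k's value at each iteration.
Step 2: fns[0] captured a = 0 when k was 0.
Step 3: result = 0

The answer is 0.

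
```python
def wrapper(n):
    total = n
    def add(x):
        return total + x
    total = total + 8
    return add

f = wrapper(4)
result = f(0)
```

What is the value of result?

Step 1: wrapper(4) sets total = 4, then total = 4 + 8 = 12.
Step 2: Closures capture by reference, so add sees total = 12.
Step 3: f(0) returns 12 + 0 = 12

The answer is 12.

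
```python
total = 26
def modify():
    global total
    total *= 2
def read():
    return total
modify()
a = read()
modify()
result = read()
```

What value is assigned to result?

Step 1: total = 26.
Step 2: First modify(): total = 26 * 2 = 52.
Step 3: Second modify(): total = 52 * 2 = 104.
Step 4: read() returns 104

The answer is 104.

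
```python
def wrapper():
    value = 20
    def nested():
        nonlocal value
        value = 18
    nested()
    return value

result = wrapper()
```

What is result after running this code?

Step 1: wrapper() sets value = 20.
Step 2: nested() uses nonlocal to reassign value = 18.
Step 3: result = 18

The answer is 18.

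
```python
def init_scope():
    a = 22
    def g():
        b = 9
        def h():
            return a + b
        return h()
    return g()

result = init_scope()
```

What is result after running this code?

Step 1: init_scope() defines a = 22. g() defines b = 9.
Step 2: h() accesses both from enclosing scopes: a = 22, b = 9.
Step 3: result = 22 + 9 = 31

The answer is 31.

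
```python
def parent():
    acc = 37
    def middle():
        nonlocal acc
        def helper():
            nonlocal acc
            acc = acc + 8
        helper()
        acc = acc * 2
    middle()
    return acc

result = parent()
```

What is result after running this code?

Step 1: acc = 37.
Step 2: helper() adds 8: acc = 37 + 8 = 45.
Step 3: middle() doubles: acc = 45 * 2 = 90.
Step 4: result = 90

The answer is 90.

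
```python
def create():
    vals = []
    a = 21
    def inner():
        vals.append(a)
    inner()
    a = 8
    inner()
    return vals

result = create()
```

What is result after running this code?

Step 1: a = 21. inner() appends current a to vals.
Step 2: First inner(): appends 21. Then a = 8.
Step 3: Second inner(): appends 8 (closure sees updated a). result = [21, 8]

The answer is [21, 8].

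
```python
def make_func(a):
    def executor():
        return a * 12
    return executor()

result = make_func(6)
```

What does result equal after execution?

Step 1: make_func(6) binds parameter a = 6.
Step 2: executor() accesses a = 6 from enclosing scope.
Step 3: result = 6 * 12 = 72

The answer is 72.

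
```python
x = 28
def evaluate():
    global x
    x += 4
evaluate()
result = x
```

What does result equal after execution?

Step 1: x = 28 globally.
Step 2: evaluate() modifies global x: x += 4 = 32.
Step 3: result = 32

The answer is 32.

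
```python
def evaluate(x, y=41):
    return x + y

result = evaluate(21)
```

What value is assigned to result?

Step 1: evaluate(21) uses default y = 41.
Step 2: Returns 21 + 41 = 62.
Step 3: result = 62

The answer is 62.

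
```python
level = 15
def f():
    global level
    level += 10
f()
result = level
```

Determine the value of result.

Step 1: level = 15 globally.
Step 2: f() modifies global level: level += 10 = 25.
Step 3: result = 25

The answer is 25.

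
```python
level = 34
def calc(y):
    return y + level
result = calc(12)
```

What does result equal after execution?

Step 1: level = 34 is defined globally.
Step 2: calc(12) uses parameter y = 12 and looks up level from global scope = 34.
Step 3: result = 12 + 34 = 46

The answer is 46.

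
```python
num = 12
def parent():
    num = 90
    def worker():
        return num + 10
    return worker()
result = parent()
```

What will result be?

Step 1: parent() shadows global num with num = 90.
Step 2: worker() finds num = 90 in enclosing scope, computes 90 + 10 = 100.
Step 3: result = 100

The answer is 100.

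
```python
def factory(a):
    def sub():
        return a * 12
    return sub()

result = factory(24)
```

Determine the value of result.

Step 1: factory(24) binds parameter a = 24.
Step 2: sub() accesses a = 24 from enclosing scope.
Step 3: result = 24 * 12 = 288

The answer is 288.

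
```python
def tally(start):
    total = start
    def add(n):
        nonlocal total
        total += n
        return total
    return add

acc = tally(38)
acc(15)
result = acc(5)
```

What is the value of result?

Step 1: tally(38) creates closure with total = 38.
Step 2: First acc(15): total = 38 + 15 = 53.
Step 3: Second acc(5): total = 53 + 5 = 58. result = 58

The answer is 58.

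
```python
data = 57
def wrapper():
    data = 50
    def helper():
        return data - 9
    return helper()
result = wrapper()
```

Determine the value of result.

Step 1: wrapper() shadows global data with data = 50.
Step 2: helper() finds data = 50 in enclosing scope, computes 50 - 9 = 41.
Step 3: result = 41

The answer is 41.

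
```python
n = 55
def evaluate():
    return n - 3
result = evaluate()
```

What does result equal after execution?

Step 1: n = 55 is defined globally.
Step 2: evaluate() looks up n from global scope = 55, then computes 55 - 3 = 52.
Step 3: result = 52

The answer is 52.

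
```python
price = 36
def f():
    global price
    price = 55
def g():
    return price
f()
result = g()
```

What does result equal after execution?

Step 1: price = 36.
Step 2: f() sets global price = 55.
Step 3: g() reads global price = 55. result = 55

The answer is 55.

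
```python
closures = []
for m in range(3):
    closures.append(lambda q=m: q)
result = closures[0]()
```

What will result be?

Step 1: Default argument q=m captures m's value at each iteration.
Step 2: closures[0] captured q = 0 when m was 0.
Step 3: result = 0

The answer is 0.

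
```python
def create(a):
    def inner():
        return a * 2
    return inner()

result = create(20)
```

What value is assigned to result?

Step 1: create(20) binds parameter a = 20.
Step 2: inner() accesses a = 20 from enclosing scope.
Step 3: result = 20 * 2 = 40

The answer is 40.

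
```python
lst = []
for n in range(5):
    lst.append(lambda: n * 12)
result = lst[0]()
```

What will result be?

Step 1: All lambdas reference the same variable n (late binding).
Step 2: After the loop, n = 4. Every lambda returns n * 12.
Step 3: lst[0]() = 4 * 12 = 48

The answer is 48.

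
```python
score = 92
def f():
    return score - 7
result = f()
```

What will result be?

Step 1: score = 92 is defined globally.
Step 2: f() looks up score from global scope = 92, then computes 92 - 7 = 85.
Step 3: result = 85

The answer is 85.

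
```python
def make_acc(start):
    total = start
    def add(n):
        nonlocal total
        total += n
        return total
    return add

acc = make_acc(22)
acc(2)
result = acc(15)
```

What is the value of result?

Step 1: make_acc(22) creates closure with total = 22.
Step 2: First acc(2): total = 22 + 2 = 24.
Step 3: Second acc(15): total = 24 + 15 = 39. result = 39

The answer is 39.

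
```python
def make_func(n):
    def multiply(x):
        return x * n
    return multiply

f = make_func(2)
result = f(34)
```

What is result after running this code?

Step 1: make_func(2) returns multiply closure with n = 2.
Step 2: f(34) computes 34 * 2 = 68.
Step 3: result = 68

The answer is 68.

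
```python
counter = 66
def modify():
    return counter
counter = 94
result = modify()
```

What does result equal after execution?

Step 1: counter is first set to 66, then reassigned to 94.
Step 2: modify() is called after the reassignment, so it looks up the current global counter = 94.
Step 3: result = 94

The answer is 94.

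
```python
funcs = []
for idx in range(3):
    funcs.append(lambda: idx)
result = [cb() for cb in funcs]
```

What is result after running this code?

Step 1: All 3 lambdas share the same variable idx.
Step 2: After the loop, idx = 2.
Step 3: Each call returns 2. result = [2, 2, 2]

The answer is [2, 2, 2].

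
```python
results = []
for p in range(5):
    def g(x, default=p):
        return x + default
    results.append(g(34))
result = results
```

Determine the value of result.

Step 1: Default argument default=p is evaluated at function definition time.
Step 2: Each iteration creates g with default = current p value.
Step 3: g(34) returns 34 + default. results = [34, 35, 36, 37, 38]

The answer is [34, 35, 36, 37, 38].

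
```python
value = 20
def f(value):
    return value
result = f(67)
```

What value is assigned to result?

Step 1: Global value = 20.
Step 2: f(67) takes parameter value = 67, which shadows the global.
Step 3: result = 67

The answer is 67.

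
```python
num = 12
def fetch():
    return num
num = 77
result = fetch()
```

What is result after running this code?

Step 1: num is first set to 12, then reassigned to 77.
Step 2: fetch() is called after the reassignment, so it looks up the current global num = 77.
Step 3: result = 77

The answer is 77.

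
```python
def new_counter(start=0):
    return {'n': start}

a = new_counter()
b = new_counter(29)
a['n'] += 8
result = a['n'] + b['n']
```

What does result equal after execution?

Step 1: new_counter() returns a new dict each call (immutable default 0).
Step 2: a = {'n': 0}, b = {'n': 29}.
Step 3: a['n'] += 8 = 8. result = 8 + 29 = 37

The answer is 37.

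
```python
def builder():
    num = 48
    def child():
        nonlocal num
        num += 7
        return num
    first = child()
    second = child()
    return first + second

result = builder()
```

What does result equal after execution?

Step 1: num starts at 48.
Step 2: First call: num = 48 + 7 = 55, returns 55.
Step 3: Second call: num = 55 + 7 = 62, returns 62.
Step 4: result = 55 + 62 = 117

The answer is 117.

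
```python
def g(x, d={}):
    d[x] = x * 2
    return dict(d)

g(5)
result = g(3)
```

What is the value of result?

Step 1: Mutable default dict is shared across calls.
Step 2: First call adds 5: 10. Second call adds 3: 6.
Step 3: result = {5: 10, 3: 6}

The answer is {5: 10, 3: 6}.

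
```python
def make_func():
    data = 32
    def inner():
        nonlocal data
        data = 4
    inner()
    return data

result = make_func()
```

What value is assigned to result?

Step 1: make_func() sets data = 32.
Step 2: inner() uses nonlocal to reassign data = 4.
Step 3: result = 4

The answer is 4.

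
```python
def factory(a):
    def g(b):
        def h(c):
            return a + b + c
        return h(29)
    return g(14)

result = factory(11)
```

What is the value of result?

Step 1: a = 11, b = 14, c = 29 across three nested scopes.
Step 2: h() accesses all three via LEGB rule.
Step 3: result = 11 + 14 + 29 = 54

The answer is 54.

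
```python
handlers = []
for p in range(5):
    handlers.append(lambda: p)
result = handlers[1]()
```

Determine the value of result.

Step 1: The loop creates 5 lambdas, all referencing the same variable p.
Step 2: After the loop, p = 4 (final value).
Step 3: handlers[1]() looks up p at call time and finds 4. This is the late binding gotcha. result = 4

The answer is 4.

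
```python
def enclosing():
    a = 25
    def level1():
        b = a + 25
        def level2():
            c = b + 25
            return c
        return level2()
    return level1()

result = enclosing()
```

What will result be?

Step 1: a = 25. b = a + 25 = 50.
Step 2: c = b + 25 = 50 + 25 = 75.
Step 3: result = 75

The answer is 75.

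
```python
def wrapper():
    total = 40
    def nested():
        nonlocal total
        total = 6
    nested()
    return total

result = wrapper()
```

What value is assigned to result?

Step 1: wrapper() sets total = 40.
Step 2: nested() uses nonlocal to reassign total = 6.
Step 3: result = 6

The answer is 6.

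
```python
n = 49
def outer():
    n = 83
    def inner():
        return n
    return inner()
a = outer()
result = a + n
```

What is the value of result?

Step 1: outer() has local n = 83. inner() reads from enclosing.
Step 2: outer() returns 83. Global n = 49 unchanged.
Step 3: result = 83 + 49 = 132

The answer is 132.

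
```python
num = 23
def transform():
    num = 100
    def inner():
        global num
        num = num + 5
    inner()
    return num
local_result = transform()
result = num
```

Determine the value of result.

Step 1: Global num = 23. transform() creates local num = 100.
Step 2: inner() declares global num and adds 5: global num = 23 + 5 = 28.
Step 3: transform() returns its local num = 100 (unaffected by inner).
Step 4: result = global num = 28

The answer is 28.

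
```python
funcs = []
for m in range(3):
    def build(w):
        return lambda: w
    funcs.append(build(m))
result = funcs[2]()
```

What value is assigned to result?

Step 1: build(m) creates a new scope capturing w = m at call time.
Step 2: funcs[2] = build(2), so its lambda captures w = 2.
Step 3: result = 2 (closure factory fixes late binding)

The answer is 2.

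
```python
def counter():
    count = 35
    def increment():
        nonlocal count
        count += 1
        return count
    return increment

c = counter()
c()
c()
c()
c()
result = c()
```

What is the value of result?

Step 1: counter() creates closure with count = 35.
Step 2: Each c() call increments count via nonlocal. After 5 calls: 35 + 5 = 40.
Step 3: result = 40

The answer is 40.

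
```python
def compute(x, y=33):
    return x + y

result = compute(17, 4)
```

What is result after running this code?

Step 1: compute(17, 4) overrides default y with 4.
Step 2: Returns 17 + 4 = 21.
Step 3: result = 21

The answer is 21.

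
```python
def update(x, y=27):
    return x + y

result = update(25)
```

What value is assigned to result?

Step 1: update(25) uses default y = 27.
Step 2: Returns 25 + 27 = 52.
Step 3: result = 52

The answer is 52.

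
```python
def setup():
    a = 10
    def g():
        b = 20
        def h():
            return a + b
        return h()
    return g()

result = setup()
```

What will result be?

Step 1: setup() defines a = 10. g() defines b = 20.
Step 2: h() accesses both from enclosing scopes: a = 10, b = 20.
Step 3: result = 10 + 20 = 30

The answer is 30.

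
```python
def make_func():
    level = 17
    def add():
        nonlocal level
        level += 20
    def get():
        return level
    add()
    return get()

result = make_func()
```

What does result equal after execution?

Step 1: level = 17. add() modifies it via nonlocal, get() reads it.
Step 2: add() makes level = 17 + 20 = 37.
Step 3: get() returns 37. result = 37

The answer is 37.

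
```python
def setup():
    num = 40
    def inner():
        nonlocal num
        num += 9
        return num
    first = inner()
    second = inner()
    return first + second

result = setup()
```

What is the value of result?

Step 1: num starts at 40.
Step 2: First call: num = 40 + 9 = 49, returns 49.
Step 3: Second call: num = 49 + 9 = 58, returns 58.
Step 4: result = 49 + 58 = 107

The answer is 107.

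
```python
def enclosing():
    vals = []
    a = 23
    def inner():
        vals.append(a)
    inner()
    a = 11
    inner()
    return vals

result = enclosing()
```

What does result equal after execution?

Step 1: a = 23. inner() appends current a to vals.
Step 2: First inner(): appends 23. Then a = 11.
Step 3: Second inner(): appends 11 (closure sees updated a). result = [23, 11]

The answer is [23, 11].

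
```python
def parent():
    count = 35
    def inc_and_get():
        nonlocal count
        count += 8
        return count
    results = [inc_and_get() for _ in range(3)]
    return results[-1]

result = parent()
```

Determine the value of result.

Step 1: count = 35.
Step 2: Three calls to inc_and_get(), each adding 8.
Step 3: Last value = 35 + 8 * 3 = 59

The answer is 59.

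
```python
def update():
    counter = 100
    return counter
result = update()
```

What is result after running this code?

Step 1: update() defines counter = 100 in its local scope.
Step 2: return counter finds the local variable counter = 100.
Step 3: result = 100

The answer is 100.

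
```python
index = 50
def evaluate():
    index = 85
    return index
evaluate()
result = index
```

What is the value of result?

Step 1: index = 50 globally.
Step 2: evaluate() creates a LOCAL index = 85 (no global keyword!).
Step 3: The global index is unchanged. result = 50

The answer is 50.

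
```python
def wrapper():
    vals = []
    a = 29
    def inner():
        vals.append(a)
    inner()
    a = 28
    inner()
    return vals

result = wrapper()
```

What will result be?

Step 1: a = 29. inner() appends current a to vals.
Step 2: First inner(): appends 29. Then a = 28.
Step 3: Second inner(): appends 28 (closure sees updated a). result = [29, 28]

The answer is [29, 28].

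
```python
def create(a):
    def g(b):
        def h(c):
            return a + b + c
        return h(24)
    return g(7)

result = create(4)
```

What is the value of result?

Step 1: a = 4, b = 7, c = 24 across three nested scopes.
Step 2: h() accesses all three via LEGB rule.
Step 3: result = 4 + 7 + 24 = 35

The answer is 35.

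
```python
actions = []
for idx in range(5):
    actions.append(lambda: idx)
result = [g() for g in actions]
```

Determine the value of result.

Step 1: All 5 lambdas share the same variable idx.
Step 2: After the loop, idx = 4.
Step 3: Each call returns 4. result = [4, 4, 4, 4, 4]

The answer is [4, 4, 4, 4, 4].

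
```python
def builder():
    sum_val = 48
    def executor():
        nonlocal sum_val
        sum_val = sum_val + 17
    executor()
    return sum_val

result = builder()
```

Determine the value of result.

Step 1: builder() sets sum_val = 48.
Step 2: executor() uses nonlocal to modify sum_val in builder's scope: sum_val = 48 + 17 = 65.
Step 3: builder() returns the modified sum_val = 65

The answer is 65.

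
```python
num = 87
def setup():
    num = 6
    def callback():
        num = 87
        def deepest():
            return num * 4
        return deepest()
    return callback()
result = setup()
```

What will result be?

Step 1: deepest() looks up num through LEGB: not local, finds num = 87 in enclosing callback().
Step 2: Returns 87 * 4 = 348.
Step 3: result = 348

The answer is 348.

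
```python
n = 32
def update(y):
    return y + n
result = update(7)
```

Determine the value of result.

Step 1: n = 32 is defined globally.
Step 2: update(7) uses parameter y = 7 and looks up n from global scope = 32.
Step 3: result = 7 + 32 = 39

The answer is 39.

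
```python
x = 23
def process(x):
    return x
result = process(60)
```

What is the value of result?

Step 1: Global x = 23.
Step 2: process(60) takes parameter x = 60, which shadows the global.
Step 3: result = 60

The answer is 60.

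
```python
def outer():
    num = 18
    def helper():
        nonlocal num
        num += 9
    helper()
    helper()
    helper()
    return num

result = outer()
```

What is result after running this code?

Step 1: num starts at 18.
Step 2: helper() is called 3 times, each adding 9.
Step 3: num = 18 + 9 * 3 = 45

The answer is 45.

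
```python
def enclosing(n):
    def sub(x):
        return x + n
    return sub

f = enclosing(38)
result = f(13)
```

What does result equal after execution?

Step 1: enclosing(38) creates a closure that captures n = 38.
Step 2: f(13) calls the closure with x = 13, returning 13 + 38 = 51.
Step 3: result = 51

The answer is 51.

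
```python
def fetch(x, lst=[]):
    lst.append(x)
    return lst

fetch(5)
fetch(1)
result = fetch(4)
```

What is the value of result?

Step 1: Mutable default argument gotcha! The list [] is created once.
Step 2: Each call appends to the SAME list: [5], [5, 1], [5, 1, 4].
Step 3: result = [5, 1, 4]

The answer is [5, 1, 4].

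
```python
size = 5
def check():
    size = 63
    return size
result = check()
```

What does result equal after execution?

Step 1: Global size = 5.
Step 2: check() creates local size = 63, shadowing the global.
Step 3: Returns local size = 63. result = 63

The answer is 63.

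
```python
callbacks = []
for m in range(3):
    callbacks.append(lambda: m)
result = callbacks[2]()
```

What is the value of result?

Step 1: The loop creates 3 lambdas, all referencing the same variable m.
Step 2: After the loop, m = 2 (final value).
Step 3: callbacks[2]() looks up m at call time and finds 2. This is the late binding gotcha. result = 2

The answer is 2.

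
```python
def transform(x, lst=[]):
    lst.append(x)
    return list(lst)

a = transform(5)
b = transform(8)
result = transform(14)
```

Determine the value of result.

Step 1: Default list is shared. list() creates copies for return values.
Step 2: Internal list grows: [5] -> [5, 8] -> [5, 8, 14].
Step 3: result = [5, 8, 14]

The answer is [5, 8, 14].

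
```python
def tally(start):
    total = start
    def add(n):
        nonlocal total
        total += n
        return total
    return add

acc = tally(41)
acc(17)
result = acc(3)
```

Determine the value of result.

Step 1: tally(41) creates closure with total = 41.
Step 2: First acc(17): total = 41 + 17 = 58.
Step 3: Second acc(3): total = 58 + 3 = 61. result = 61

The answer is 61.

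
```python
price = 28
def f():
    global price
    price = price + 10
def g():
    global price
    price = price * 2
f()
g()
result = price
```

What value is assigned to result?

Step 1: price = 28.
Step 2: f() adds 10: price = 28 + 10 = 38.
Step 3: g() doubles: price = 38 * 2 = 76.
Step 4: result = 76

The answer is 76.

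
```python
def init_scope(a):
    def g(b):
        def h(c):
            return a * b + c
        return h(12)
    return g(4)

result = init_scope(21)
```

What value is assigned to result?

Step 1: a = 21, b = 4, c = 12.
Step 2: h() computes a * b + c = 21 * 4 + 12 = 96.
Step 3: result = 96

The answer is 96.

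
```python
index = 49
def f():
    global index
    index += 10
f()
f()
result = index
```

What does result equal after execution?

Step 1: index = 49.
Step 2: First f(): index = 49 + 10 = 59.
Step 3: Second f(): index = 59 + 10 = 69. result = 69

The answer is 69.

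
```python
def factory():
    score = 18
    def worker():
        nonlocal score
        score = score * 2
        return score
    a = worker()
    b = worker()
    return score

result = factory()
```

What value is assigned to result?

Step 1: score starts at 18.
Step 2: First worker(): score = 18 * 2 = 36.
Step 3: Second worker(): score = 36 * 2 = 72.
Step 4: result = 72

The answer is 72.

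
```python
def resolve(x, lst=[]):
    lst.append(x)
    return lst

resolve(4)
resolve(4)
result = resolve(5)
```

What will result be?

Step 1: Mutable default argument gotcha! The list [] is created once.
Step 2: Each call appends to the SAME list: [4], [4, 4], [4, 4, 5].
Step 3: result = [4, 4, 5]

The answer is [4, 4, 5].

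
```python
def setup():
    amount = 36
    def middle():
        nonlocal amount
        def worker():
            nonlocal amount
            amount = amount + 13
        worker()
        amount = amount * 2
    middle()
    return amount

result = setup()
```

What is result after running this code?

Step 1: amount = 36.
Step 2: worker() adds 13: amount = 36 + 13 = 49.
Step 3: middle() doubles: amount = 49 * 2 = 98.
Step 4: result = 98

The answer is 98.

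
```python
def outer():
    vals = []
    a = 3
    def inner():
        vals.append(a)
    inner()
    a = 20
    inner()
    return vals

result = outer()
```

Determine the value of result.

Step 1: a = 3. inner() appends current a to vals.
Step 2: First inner(): appends 3. Then a = 20.
Step 3: Second inner(): appends 20 (closure sees updated a). result = [3, 20]

The answer is [3, 20].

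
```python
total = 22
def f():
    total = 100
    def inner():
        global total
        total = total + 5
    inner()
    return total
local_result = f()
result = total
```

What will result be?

Step 1: Global total = 22. f() creates local total = 100.
Step 2: inner() declares global total and adds 5: global total = 22 + 5 = 27.
Step 3: f() returns its local total = 100 (unaffected by inner).
Step 4: result = global total = 27

The answer is 27.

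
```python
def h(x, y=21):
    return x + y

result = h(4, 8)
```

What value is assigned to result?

Step 1: h(4, 8) overrides default y with 8.
Step 2: Returns 4 + 8 = 12.
Step 3: result = 12

The answer is 12.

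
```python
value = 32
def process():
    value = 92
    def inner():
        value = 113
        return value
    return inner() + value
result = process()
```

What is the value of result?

Step 1: process() has local value = 92. inner() has local value = 113.
Step 2: inner() returns its local value = 113.
Step 3: process() returns 113 + its own value (92) = 205

The answer is 205.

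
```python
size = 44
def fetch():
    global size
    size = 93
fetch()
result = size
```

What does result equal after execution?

Step 1: size = 44 globally.
Step 2: fetch() declares global size and sets it to 93.
Step 3: After fetch(), global size = 93. result = 93

The answer is 93.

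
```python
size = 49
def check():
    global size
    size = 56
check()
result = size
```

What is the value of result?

Step 1: size = 49 globally.
Step 2: check() declares global size and sets it to 56.
Step 3: After check(), global size = 56. result = 56

The answer is 56.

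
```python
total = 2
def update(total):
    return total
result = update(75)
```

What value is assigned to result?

Step 1: Global total = 2.
Step 2: update(75) takes parameter total = 75, which shadows the global.
Step 3: result = 75

The answer is 75.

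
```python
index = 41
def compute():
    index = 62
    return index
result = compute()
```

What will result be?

Step 1: Global index = 41.
Step 2: compute() creates local index = 62, shadowing the global.
Step 3: Returns local index = 62. result = 62

The answer is 62.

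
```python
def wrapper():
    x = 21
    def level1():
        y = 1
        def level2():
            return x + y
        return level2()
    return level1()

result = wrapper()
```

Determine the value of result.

Step 1: x = 21 in wrapper. y = 1 in level1.
Step 2: level2() reads x = 21 and y = 1 from enclosing scopes.
Step 3: result = 21 + 1 = 22

The answer is 22.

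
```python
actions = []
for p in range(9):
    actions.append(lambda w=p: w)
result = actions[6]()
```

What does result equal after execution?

Step 1: Default argument w=p captures p's value at each iteration.
Step 2: actions[6] captured w = 6 when p was 6.
Step 3: result = 6

The answer is 6.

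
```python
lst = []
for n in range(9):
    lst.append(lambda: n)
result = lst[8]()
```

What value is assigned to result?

Step 1: The loop creates 9 lambdas, all referencing the same variable n.
Step 2: After the loop, n = 8 (final value).
Step 3: lst[8]() looks up n at call time and finds 8. This is the late binding gotcha. result = 8

The answer is 8.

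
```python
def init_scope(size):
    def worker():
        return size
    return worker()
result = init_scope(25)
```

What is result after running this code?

Step 1: init_scope(25) binds parameter size = 25.
Step 2: worker() looks up size in enclosing scope and finds the parameter size = 25.
Step 3: result = 25

The answer is 25.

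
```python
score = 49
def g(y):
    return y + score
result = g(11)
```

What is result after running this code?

Step 1: score = 49 is defined globally.
Step 2: g(11) uses parameter y = 11 and looks up score from global scope = 49.
Step 3: result = 11 + 49 = 60

The answer is 60.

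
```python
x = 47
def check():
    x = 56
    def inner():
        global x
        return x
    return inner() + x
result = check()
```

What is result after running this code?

Step 1: Global x = 47. check() shadows with local x = 56.
Step 2: inner() uses global keyword, so inner() returns global x = 47.
Step 3: check() returns 47 + 56 = 103

The answer is 103.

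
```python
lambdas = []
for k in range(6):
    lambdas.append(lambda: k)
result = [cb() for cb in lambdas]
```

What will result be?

Step 1: All 6 lambdas share the same variable k.
Step 2: After the loop, k = 5.
Step 3: Each call returns 5. result = [5, 5, 5, 5, 5, 5]

The answer is [5, 5, 5, 5, 5, 5].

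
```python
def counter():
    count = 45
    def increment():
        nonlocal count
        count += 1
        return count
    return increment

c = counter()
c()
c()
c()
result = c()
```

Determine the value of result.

Step 1: counter() creates closure with count = 45.
Step 2: Each c() call increments count via nonlocal. After 4 calls: 45 + 4 = 49.
Step 3: result = 49

The answer is 49.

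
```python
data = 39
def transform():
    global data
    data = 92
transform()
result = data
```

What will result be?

Step 1: data = 39 globally.
Step 2: transform() declares global data and sets it to 92.
Step 3: After transform(), global data = 92. result = 92

The answer is 92.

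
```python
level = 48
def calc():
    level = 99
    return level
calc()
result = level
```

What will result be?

Step 1: level = 48 globally.
Step 2: calc() creates a LOCAL level = 99 (no global keyword!).
Step 3: The global level is unchanged. result = 48

The answer is 48.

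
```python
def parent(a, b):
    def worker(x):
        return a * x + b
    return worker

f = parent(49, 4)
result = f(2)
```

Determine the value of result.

Step 1: parent(49, 4) captures a = 49, b = 4.
Step 2: f(2) computes 49 * 2 + 4 = 102.
Step 3: result = 102

The answer is 102.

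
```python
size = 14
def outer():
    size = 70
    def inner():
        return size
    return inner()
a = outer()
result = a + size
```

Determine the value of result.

Step 1: outer() has local size = 70. inner() reads from enclosing.
Step 2: outer() returns 70. Global size = 14 unchanged.
Step 3: result = 70 + 14 = 84

The answer is 84.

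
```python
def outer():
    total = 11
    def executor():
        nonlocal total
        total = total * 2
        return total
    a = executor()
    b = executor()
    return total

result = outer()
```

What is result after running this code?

Step 1: total starts at 11.
Step 2: First executor(): total = 11 * 2 = 22.
Step 3: Second executor(): total = 22 * 2 = 44.
Step 4: result = 44

The answer is 44.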